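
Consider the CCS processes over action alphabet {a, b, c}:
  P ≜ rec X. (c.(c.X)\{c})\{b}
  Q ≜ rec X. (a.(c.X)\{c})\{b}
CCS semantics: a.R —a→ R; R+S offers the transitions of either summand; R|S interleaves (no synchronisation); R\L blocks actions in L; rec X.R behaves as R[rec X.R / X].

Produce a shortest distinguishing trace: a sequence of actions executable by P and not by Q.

c

P's transition system — 2 states:
  u0 = rec X. (c.(c.X)\{c})\{b} :: -c-> u1
  u1 = (c.(rec X. (c.(c.X)\{c})\{b}))\{c}\{b} :: (no moves)
Q's transition system — 2 states:
  v0 = rec X. (a.(c.X)\{c})\{b} :: -a-> v1
  v1 = (c.(rec X. (a.(c.X)\{c})\{b}))\{c}\{b} :: (no moves)
Run σ = ⟨c⟩ on P: start {u0}
  step 1 (c): {u1}
  — P admits the full trace.
Run σ = ⟨c⟩ on Q: start {v0}
  step 1 (c): ∅ (Q stuck)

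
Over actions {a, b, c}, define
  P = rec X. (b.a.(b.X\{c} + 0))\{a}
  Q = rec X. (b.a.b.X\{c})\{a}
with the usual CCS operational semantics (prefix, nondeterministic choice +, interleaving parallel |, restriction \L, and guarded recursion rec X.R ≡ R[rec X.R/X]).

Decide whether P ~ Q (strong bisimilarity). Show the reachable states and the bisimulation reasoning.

bisimilar

P's transition system — 2 states:
  u0 = rec X. (b.a.(b.X\{c} + 0))\{a} → ··b··> u1
  u1 = (a.(b.(rec X. (b.a.(b.X\{c} + 0))\{a})\{c} + 0))\{a} → ∅
Q's transition system — 2 states:
  v0 = rec X. (b.a.b.X\{c})\{a} → ··b··> v1
  v1 = (a.b.(rec X. (b.a.b.X\{c})\{a})\{c})\{a} → ∅
Coarsest stable partition (strong bisimilarity classes):
  B0 = {u0, v0}
  B1 = {u1, v1}
u0 ∈ B0, v0 ∈ B0 → same block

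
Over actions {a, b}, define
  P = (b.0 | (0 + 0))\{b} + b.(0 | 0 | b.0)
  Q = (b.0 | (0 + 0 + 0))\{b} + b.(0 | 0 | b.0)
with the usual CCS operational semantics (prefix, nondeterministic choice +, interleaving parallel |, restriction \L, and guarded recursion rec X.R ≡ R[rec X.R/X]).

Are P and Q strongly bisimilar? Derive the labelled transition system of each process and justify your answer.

YES

P's transition system — 3 states:
  u0 = (b.0 | (0 + 0))\{b} + b.(0 | 0 | b.0) has moves =b=> u1
  u1 = 0 | 0 | b.0 has moves =b=> u2
  u2 = 0 | 0 | 0 has moves stopped
Q's transition system — 3 states:
  v0 = (b.0 | (0 + 0 + 0))\{b} + b.(0 | 0 | b.0) has moves =b=> v1
  v1 = 0 | 0 | b.0 has moves =b=> v2
  v2 = 0 | 0 | 0 has moves stopped
Bisimilarity quotient blocks:
  B0 = {u0, v0}
  B1 = {u1, v1}
  B2 = {u2, v2}
u0 ∈ B0, v0 ∈ B0 → same block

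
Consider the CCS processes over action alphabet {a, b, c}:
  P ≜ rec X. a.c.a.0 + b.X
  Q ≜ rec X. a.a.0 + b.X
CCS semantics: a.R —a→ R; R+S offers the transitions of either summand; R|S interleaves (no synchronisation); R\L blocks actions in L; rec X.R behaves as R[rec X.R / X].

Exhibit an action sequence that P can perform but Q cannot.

LTS(P): 4 reachable states
  p0 = rec X. a.c.a.0 + b.X :: —a→ p1, —b→ p0
  p1 = c.a.0 :: —c→ p2
  p2 = a.0 :: —a→ p3
  p3 = 0 :: deadlocked
LTS(Q): 3 reachable states
  q0 = rec X. a.a.0 + b.X :: —a→ q1, —b→ q0
  q1 = a.0 :: —a→ q2
  q2 = 0 :: deadlocked
Run σ = ⟨ac⟩ on P: start {p0}
  after a @ step 1: {p1}
  after c @ step 2: {p2}
  ✓ P
Run σ = ⟨ac⟩ on Q: start {q0}
  after a @ step 1: {q1}
  after c @ step 2: no successor for Q

ac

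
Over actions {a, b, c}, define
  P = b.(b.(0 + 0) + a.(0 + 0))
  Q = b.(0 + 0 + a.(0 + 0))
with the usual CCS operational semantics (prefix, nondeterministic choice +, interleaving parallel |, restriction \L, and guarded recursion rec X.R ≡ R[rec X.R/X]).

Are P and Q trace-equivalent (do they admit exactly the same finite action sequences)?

traces(P) ≠ traces(Q) — witness ⟨bb⟩

LTS(P): 3 reachable states
  u0 = b.(b.(0 + 0) + a.(0 + 0)) :: --b--▸ u1
  u1 = b.(0 + 0) + a.(0 + 0) :: --a--▸ u2, --b--▸ u2
  u2 = 0 + 0 :: deadlocked
LTS(Q): 3 reachable states
  v0 = b.(0 + 0 + a.(0 + 0)) :: --b--▸ v1
  v1 = 0 + 0 + a.(0 + 0) :: --a--▸ v2
  v2 = 0 + 0 :: deadlocked
Executing bb from P (initial set {u0}):
  [1] b ⇒ {u1}
  [2] b ⇒ {u2}
  — P admits the full trace.
Executing bb from Q (initial set {v0}):
  [1] b ⇒ {v1}
  [2] b ⇒ no successor for Q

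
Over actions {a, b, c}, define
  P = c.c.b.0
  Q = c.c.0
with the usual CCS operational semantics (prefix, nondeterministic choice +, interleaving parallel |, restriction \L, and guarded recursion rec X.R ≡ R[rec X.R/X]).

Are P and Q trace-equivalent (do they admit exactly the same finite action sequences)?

Reachable graph of P (4 states):
  u0 = c.c.b.0 has moves --c--▸ u1
  u1 = c.b.0 has moves --c--▸ u2
  u2 = b.0 has moves --b--▸ u3
  u3 = 0 has moves ∅
Reachable graph of Q (3 states):
  v0 = c.c.0 has moves --c--▸ v1
  v1 = c.0 has moves --c--▸ v2
  v2 = 0 has moves ∅
Executing ccb from P (initial set {u0}):
  after c @ step 1: {u1}
  after c @ step 2: {u2}
  after b @ step 3: {u3}
  ✓ P
Executing ccb from Q (initial set {v0}):
  after c @ step 1: {v1}
  after c @ step 2: {v2}
  after b @ step 3: ∅ (Q stuck)

trace-distinct — witness ⟨ccb⟩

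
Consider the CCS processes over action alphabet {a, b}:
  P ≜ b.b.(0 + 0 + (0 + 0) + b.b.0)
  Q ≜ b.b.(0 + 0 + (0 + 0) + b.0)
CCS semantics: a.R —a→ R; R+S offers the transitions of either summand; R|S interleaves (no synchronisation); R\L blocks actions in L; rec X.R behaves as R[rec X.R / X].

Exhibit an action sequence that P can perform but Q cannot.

LTS(P): 5 reachable states
  p0 = b.b.(0 + 0 + (0 + 0) + b.b.0) ⊢ --b--▸ p1
  p1 = b.(0 + 0 + (0 + 0) + b.b.0) ⊢ --b--▸ p2
  p2 = 0 + 0 + (0 + 0) + b.b.0 ⊢ --b--▸ p3
  p3 = b.0 ⊢ --b--▸ p4
  p4 = 0 ⊢ deadlocked
LTS(Q): 4 reachable states
  q0 = b.b.(0 + 0 + (0 + 0) + b.0) ⊢ --b--▸ q1
  q1 = b.(0 + 0 + (0 + 0) + b.0) ⊢ --b--▸ q2
  q2 = 0 + 0 + (0 + 0) + b.0 ⊢ --b--▸ q3
  q3 = 0 ⊢ deadlocked
Trace ⟨bbbb⟩ through P, begin at {p0}:
  after b @ step 1: {p1}
  after b @ step 2: {p2}
  after b @ step 3: {p3}
  after b @ step 4: {p4}
  — P admits the full trace.
Trace ⟨bbbb⟩ through Q, begin at {q0}:
  after b @ step 1: {q1}
  after b @ step 2: {q2}
  after b @ step 3: {q3}
  after b @ step 4: ∅  — Q cannot continue

bbbb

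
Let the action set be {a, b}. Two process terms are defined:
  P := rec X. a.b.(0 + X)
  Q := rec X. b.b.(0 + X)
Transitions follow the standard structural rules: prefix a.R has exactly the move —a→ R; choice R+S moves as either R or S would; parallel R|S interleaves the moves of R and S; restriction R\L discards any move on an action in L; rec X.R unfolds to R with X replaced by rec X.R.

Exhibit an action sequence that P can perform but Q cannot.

a

LTS(P): 3 reachable states
  s0 = rec X. a.b.(0 + X) has moves ··a··> s1
  s1 = b.(0 + (rec X. a.b.(0 + X))) has moves ··b··> s2
  s2 = 0 + (rec X. a.b.(0 + X)) has moves ··a··> s1
LTS(Q): 3 reachable states
  t0 = rec X. b.b.(0 + X) has moves ··b··> t1
  t1 = b.(0 + (rec X. b.b.(0 + X))) has moves ··b··> t2
  t2 = 0 + (rec X. b.b.(0 + X)) has moves ··b··> t1
Trace ⟨a⟩ through P, begin at {s0}:
  after a @ step 1: {s1}
  — P admits the full trace.
Trace ⟨a⟩ through Q, begin at {t0}:
  after a @ step 1: ∅ (Q stuck)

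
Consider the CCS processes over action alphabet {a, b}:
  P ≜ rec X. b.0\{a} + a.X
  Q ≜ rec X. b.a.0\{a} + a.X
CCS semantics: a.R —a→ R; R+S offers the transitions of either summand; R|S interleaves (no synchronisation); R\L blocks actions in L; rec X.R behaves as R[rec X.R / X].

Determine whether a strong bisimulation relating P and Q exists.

P ≁ Q

Reachable graph of P (2 states):
  p0 = rec X. b.0\{a} + a.X → =a=> p0, =b=> p1
  p1 = 0\{a} → stopped
Reachable graph of Q (3 states):
  q0 = rec X. b.a.0\{a} + a.X → =a=> q0, =b=> q1
  q1 = a.0\{a} → =a=> q2
  q2 = 0\{a} → stopped
Partition-refinement fixed point:
  B0 = {p0}
  B1 = {p1, q2}
  B2 = {q0}
  B3 = {q1}
p0 ∈ B0, q0 ∈ B2 → different blocks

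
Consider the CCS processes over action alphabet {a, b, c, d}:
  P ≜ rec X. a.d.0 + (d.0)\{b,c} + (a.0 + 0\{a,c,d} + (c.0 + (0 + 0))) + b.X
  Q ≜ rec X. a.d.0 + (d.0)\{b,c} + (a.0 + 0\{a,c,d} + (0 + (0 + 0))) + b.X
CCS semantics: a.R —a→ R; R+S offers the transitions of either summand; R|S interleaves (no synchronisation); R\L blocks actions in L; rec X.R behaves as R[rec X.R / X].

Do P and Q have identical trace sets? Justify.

LTS(P): 4 reachable states
  m0 = rec X. a.d.0 + (d.0)\{b,c} + (a.0 + 0\{a,c,d} + (c.0 + (0 + 0))) + b.X has moves =a=> m1, =a=> m2, =b=> m0, =c=> m1, =d=> m3
  m1 = 0 has moves (no moves)
  m2 = d.0 has moves =d=> m1
  m3 = 0\{b,c} has moves (no moves)
LTS(Q): 4 reachable states
  n0 = rec X. a.d.0 + (d.0)\{b,c} + (a.0 + 0\{a,c,d} + (0 + (0 + 0))) + b.X has moves =a=> n1, =a=> n2, =b=> n0, =d=> n3
  n1 = 0 has moves (no moves)
  n2 = d.0 has moves =d=> n1
  n3 = 0\{b,c} has moves (no moves)
Run σ = ⟨c⟩ on P: start {m0}
  step 1 (c): {m1}
  — P admits the full trace.
Run σ = ⟨c⟩ on Q: start {n0}
  step 1 (c): no successor for Q

traces(P) ≠ traces(Q) — witness ⟨c⟩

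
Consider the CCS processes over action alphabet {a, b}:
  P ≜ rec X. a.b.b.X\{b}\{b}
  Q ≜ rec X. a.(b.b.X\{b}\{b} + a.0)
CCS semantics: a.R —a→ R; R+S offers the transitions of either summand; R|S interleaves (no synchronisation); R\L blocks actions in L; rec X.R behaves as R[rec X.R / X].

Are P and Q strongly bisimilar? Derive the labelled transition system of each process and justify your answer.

LTS(P): 5 reachable states
  p0 = rec X. a.b.b.X\{b}\{b} ⊢ —a→ p1
  p1 = b.b.(rec X. a.b.b.X\{b}\{b})\{b}\{b} ⊢ —b→ p2
  p2 = b.(rec X. a.b.b.X\{b}\{b})\{b}\{b} ⊢ —b→ p3
  p3 = (rec X. a.b.b.X\{b}\{b})\{b}\{b} ⊢ —a→ p4
  p4 = (b.b.(rec X. a.b.b.X\{b}\{b})\{b}\{b})\{b}\{b} ⊢ ∅
LTS(Q): 7 reachable states
  q0 = rec X. a.(b.b.X\{b}\{b} + a.0) ⊢ —a→ q1
  q1 = b.b.(rec X. a.(b.b.X\{b}\{b} + a.0))\{b}\{b} + a.0 ⊢ —a→ q2, —b→ q3
  q2 = 0 ⊢ ∅
  q3 = b.(rec X. a.(b.b.X\{b}\{b} + a.0))\{b}\{b} ⊢ —b→ q4
  q4 = (rec X. a.(b.b.X\{b}\{b} + a.0))\{b}\{b} ⊢ —a→ q5
  q5 = (b.b.(rec X. a.(b.b.X\{b}\{b} + a.0))\{b}\{b} + a.0)\{b}\{b} ⊢ —a→ q6
  q6 = 0\{b}\{b} ⊢ ∅
Partition-refinement fixed point:
  B0 = {p0}
  B1 = {p1}
  B2 = {p2}
  B3 = {p3, q5}
  B4 = {p4, q2, q6}
  B5 = {q0}
  B6 = {q1}
  B7 = {q3}
  B8 = {q4}
p0 ∈ B0, q0 ∈ B5 → different blocks

P ≁ Q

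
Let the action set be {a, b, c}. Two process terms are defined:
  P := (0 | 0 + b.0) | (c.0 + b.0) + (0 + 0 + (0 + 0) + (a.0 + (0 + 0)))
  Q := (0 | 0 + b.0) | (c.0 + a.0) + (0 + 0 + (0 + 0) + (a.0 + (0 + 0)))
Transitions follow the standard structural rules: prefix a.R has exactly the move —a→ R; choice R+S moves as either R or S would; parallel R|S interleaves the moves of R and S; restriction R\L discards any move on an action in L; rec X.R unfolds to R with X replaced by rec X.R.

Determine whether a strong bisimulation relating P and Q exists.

NO

LTS(P): 5 reachable states
  p0 = (0 | 0 + b.0) | (c.0 + b.0) + (0 + 0 + (0 + 0) + (a.0 + (0 + 0))) → —a→ p1, —b→ p2, —b→ p3, —c→ p2
  p1 = 0 → ·
  p2 = (0 | 0 + b.0) | 0 → —b→ p4
  p3 = 0 | (c.0 + b.0) → —b→ p4, —c→ p4
  p4 = 0 | 0 → ·
LTS(Q): 5 reachable states
  q0 = (0 | 0 + b.0) | (c.0 + a.0) + (0 + 0 + (0 + 0) + (a.0 + (0 + 0))) → —a→ q1, —a→ q2, —b→ q3, —c→ q1
  q1 = (0 | 0 + b.0) | 0 → —b→ q4
  q2 = 0 → ·
  q3 = 0 | (c.0 + a.0) → —a→ q4, —c→ q4
  q4 = 0 | 0 → ·
Partition-refinement fixed point:
  B0 = {p0}
  B1 = {p1, p4, q2, q4}
  B2 = {p3}
  B3 = {p2, q1}
  B4 = {q0}
  B5 = {q3}
p0 ∈ B0, q0 ∈ B4 → different blocks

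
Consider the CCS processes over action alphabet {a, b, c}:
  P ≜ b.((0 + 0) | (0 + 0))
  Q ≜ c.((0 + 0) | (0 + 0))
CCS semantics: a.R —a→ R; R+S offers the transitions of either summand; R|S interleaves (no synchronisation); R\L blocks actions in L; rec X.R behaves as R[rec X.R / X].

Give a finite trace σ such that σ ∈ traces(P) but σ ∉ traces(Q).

LTS(P): 2 reachable states
  m0 = b.((0 + 0) | (0 + 0)) ⊢ =b=> m1
  m1 = (0 + 0) | (0 + 0) ⊢ ·
LTS(Q): 2 reachable states
  n0 = c.((0 + 0) | (0 + 0)) ⊢ =c=> n1
  n1 = (0 + 0) | (0 + 0) ⊢ ·
Trace ⟨b⟩ through P, begin at {m0}:
  [1] b ⇒ {m1}
  ✓ P
Trace ⟨b⟩ through Q, begin at {n0}:
  [1] b ⇒ no successor for Q

b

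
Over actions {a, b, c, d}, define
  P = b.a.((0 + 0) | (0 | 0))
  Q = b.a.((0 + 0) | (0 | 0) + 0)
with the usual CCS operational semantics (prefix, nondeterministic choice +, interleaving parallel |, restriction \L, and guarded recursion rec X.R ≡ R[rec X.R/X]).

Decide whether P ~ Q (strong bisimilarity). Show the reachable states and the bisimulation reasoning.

LTS(P): 3 reachable states
  p0 = b.a.((0 + 0) | (0 | 0)) has moves ··b··> p1
  p1 = a.((0 + 0) | (0 | 0)) has moves ··a··> p2
  p2 = (0 + 0) | (0 | 0) has moves ·
LTS(Q): 3 reachable states
  q0 = b.a.((0 + 0) | (0 | 0) + 0) has moves ··b··> q1
  q1 = a.((0 + 0) | (0 | 0) + 0) has moves ··a··> q2
  q2 = (0 + 0) | (0 | 0) + 0 has moves ·
Bisimilarity quotient blocks:
  B0 = {p0, q0}
  B1 = {p1, q1}
  B2 = {p2, q2}
p0 ∈ B0, q0 ∈ B0 → same block

P ~ Q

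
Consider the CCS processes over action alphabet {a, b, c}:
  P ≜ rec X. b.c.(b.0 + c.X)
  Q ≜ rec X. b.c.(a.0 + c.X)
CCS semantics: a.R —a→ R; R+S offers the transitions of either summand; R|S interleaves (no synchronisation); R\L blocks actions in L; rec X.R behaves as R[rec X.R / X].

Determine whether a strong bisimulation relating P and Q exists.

P's transition system — 4 states:
  s0 = rec X. b.c.(b.0 + c.X) ⊢ --b--▸ s1
  s1 = c.(b.0 + c.(rec X. b.c.(b.0 + c.X))) ⊢ --c--▸ s2
  s2 = b.0 + c.(rec X. b.c.(b.0 + c.X)) ⊢ --b--▸ s3, --c--▸ s0
  s3 = 0 ⊢ deadlocked
Q's transition system — 4 states:
  t0 = rec X. b.c.(a.0 + c.X) ⊢ --b--▸ t1
  t1 = c.(a.0 + c.(rec X. b.c.(a.0 + c.X))) ⊢ --c--▸ t2
  t2 = a.0 + c.(rec X. b.c.(a.0 + c.X)) ⊢ --a--▸ t3, --c--▸ t0
  t3 = 0 ⊢ deadlocked
Partition-refinement fixed point:
  B0 = {s0}
  B1 = {s1}
  B2 = {s2}
  B3 = {s3, t3}
  B4 = {t0}
  B5 = {t1}
  B6 = {t2}
s0 ∈ B0, t0 ∈ B4 → different blocks

P ≁ Q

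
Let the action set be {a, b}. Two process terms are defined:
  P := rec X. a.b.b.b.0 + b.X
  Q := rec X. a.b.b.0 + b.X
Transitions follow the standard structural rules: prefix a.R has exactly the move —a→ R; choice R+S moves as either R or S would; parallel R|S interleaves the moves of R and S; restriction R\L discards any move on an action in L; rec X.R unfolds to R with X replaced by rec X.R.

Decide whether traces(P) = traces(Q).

NO — witness ⟨abbb⟩

Reachable graph of P (5 states):
  u0 = rec X. a.b.b.b.0 + b.X | -a-> u1, -b-> u0
  u1 = b.b.b.0 | -b-> u2
  u2 = b.b.0 | -b-> u3
  u3 = b.0 | -b-> u4
  u4 = 0 | stopped
Reachable graph of Q (4 states):
  v0 = rec X. a.b.b.0 + b.X | -a-> v1, -b-> v0
  v1 = b.b.0 | -b-> v2
  v2 = b.0 | -b-> v3
  v3 = 0 | stopped
Trace ⟨abbb⟩ through P, begin at {u0}:
  [1] a ⇒ {u1}
  [2] b ⇒ {u2}
  [3] b ⇒ {u3}
  [4] b ⇒ {u4}
  ✓ P
Trace ⟨abbb⟩ through Q, begin at {v0}:
  [1] a ⇒ {v1}
  [2] b ⇒ {v2}
  [3] b ⇒ {v3}
  [4] b ⇒ ∅ (Q stuck)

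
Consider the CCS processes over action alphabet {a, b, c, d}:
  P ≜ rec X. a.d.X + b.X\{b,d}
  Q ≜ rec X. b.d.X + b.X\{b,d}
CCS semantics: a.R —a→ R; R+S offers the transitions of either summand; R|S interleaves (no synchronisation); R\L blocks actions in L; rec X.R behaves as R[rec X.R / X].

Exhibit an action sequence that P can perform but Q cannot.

a

LTS(P): 4 reachable states
  p0 = rec X. a.d.X + b.X\{b,d} ⊢ --a--▸ p1, --b--▸ p2
  p1 = d.(rec X. a.d.X + b.X\{b,d}) ⊢ --d--▸ p0
  p2 = (rec X. a.d.X + b.X\{b,d})\{b,d} ⊢ --a--▸ p3
  p3 = (d.(rec X. a.d.X + b.X\{b,d}))\{b,d} ⊢ deadlocked
LTS(Q): 3 reachable states
  q0 = rec X. b.d.X + b.X\{b,d} ⊢ --b--▸ q1, --b--▸ q2
  q1 = (rec X. b.d.X + b.X\{b,d})\{b,d} ⊢ deadlocked
  q2 = d.(rec X. b.d.X + b.X\{b,d}) ⊢ --d--▸ q0
Trace ⟨a⟩ through P, begin at {p0}:
  step 1 (a): {p1}
  ✓ P
Trace ⟨a⟩ through Q, begin at {q0}:
  step 1 (a): ∅  — Q cannot continue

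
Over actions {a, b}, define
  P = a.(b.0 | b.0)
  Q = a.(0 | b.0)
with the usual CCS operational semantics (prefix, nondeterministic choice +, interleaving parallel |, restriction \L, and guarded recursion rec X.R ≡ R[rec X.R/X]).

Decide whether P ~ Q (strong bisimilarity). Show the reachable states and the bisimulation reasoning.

P ≁ Q

P's transition system — 5 states:
  p0 = a.(b.0 | b.0) :: ··a··> p1
  p1 = b.0 | b.0 :: ··b··> p2, ··b··> p3
  p2 = 0 | b.0 :: ··b··> p4
  p3 = b.0 | 0 :: ··b··> p4
  p4 = 0 | 0 :: ∅
Q's transition system — 3 states:
  q0 = a.(0 | b.0) :: ··a··> q1
  q1 = 0 | b.0 :: ··b··> q2
  q2 = 0 | 0 :: ∅
Coarsest stable partition (strong bisimilarity classes):
  B0 = {p0}
  B1 = {p1}
  B2 = {p2, p3, q1}
  B3 = {p4, q2}
  B4 = {q0}
p0 ∈ B0, q0 ∈ B4 → different blocks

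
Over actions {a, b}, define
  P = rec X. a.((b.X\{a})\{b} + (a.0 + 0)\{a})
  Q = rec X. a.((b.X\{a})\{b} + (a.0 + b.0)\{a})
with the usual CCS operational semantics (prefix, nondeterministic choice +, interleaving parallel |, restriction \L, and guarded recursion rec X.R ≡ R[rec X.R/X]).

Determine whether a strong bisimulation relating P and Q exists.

LTS(P): 2 reachable states
  s0 = rec X. a.((b.X\{a})\{b} + (a.0 + 0)\{a}) | —a→ s1
  s1 = (b.(rec X. a.((b.X\{a})\{b} + (a.0 + 0)\{a}))\{a})\{b} + (a.0 + 0)\{a} | deadlocked
LTS(Q): 3 reachable states
  t0 = rec X. a.((b.X\{a})\{b} + (a.0 + b.0)\{a}) | —a→ t1
  t1 = (b.(rec X. a.((b.X\{a})\{b} + (a.0 + b.0)\{a}))\{a})\{b} + (a.0 + b.0)\{a} | —b→ t2
  t2 = 0\{a} | deadlocked
Bisimilarity quotient blocks:
  B0 = {s0}
  B1 = {s1, t2}
  B2 = {t0}
  B3 = {t1}
s0 ∈ B0, t0 ∈ B2 → different blocks

P ≁ Q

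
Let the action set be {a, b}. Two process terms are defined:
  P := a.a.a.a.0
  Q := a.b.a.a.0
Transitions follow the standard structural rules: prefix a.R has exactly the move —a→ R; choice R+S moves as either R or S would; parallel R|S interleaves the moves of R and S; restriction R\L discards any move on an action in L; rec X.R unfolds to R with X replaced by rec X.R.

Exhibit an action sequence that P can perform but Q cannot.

aa

LTS(P): 5 reachable states
  u0 = a.a.a.a.0 :: —a→ u1
  u1 = a.a.a.0 :: —a→ u2
  u2 = a.a.0 :: —a→ u3
  u3 = a.0 :: —a→ u4
  u4 = 0 :: ·
LTS(Q): 5 reachable states
  v0 = a.b.a.a.0 :: —a→ v1
  v1 = b.a.a.0 :: —b→ v2
  v2 = a.a.0 :: —a→ v3
  v3 = a.0 :: —a→ v4
  v4 = 0 :: ·
Executing aa from P (initial set {u0}):
  after a @ step 1: {u1}
  after a @ step 2: {u2}
  ✓ P
Executing aa from Q (initial set {v0}):
  after a @ step 1: {v1}
  after a @ step 2: ∅  — Q cannot continue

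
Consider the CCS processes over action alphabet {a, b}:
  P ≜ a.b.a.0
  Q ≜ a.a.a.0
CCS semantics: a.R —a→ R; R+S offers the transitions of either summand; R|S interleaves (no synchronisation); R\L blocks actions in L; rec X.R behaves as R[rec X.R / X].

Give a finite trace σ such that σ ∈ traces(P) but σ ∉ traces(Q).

LTS(P): 4 reachable states
  u0 = a.b.a.0 → -a-> u1
  u1 = b.a.0 → -b-> u2
  u2 = a.0 → -a-> u3
  u3 = 0 → ∅
LTS(Q): 4 reachable states
  v0 = a.a.a.0 → -a-> v1
  v1 = a.a.0 → -a-> v2
  v2 = a.0 → -a-> v3
  v3 = 0 → ∅
Run σ = ⟨ab⟩ on P: start {u0}
  step 1 (a): {u1}
  step 2 (b): {u2}
  — P admits the full trace.
Run σ = ⟨ab⟩ on Q: start {v0}
  step 1 (a): {v1}
  step 2 (b): ∅ (Q stuck)

ab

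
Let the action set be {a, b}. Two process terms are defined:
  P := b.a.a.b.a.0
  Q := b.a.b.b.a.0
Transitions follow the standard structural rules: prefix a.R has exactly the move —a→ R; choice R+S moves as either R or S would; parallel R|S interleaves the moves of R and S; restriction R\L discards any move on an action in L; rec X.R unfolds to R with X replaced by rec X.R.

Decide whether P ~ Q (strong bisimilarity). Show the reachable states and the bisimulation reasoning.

not bisimilar

Reachable graph of P (6 states):
  m0 = b.a.a.b.a.0 has moves -b-> m1
  m1 = a.a.b.a.0 has moves -a-> m2
  m2 = a.b.a.0 has moves -a-> m3
  m3 = b.a.0 has moves -b-> m4
  m4 = a.0 has moves -a-> m5
  m5 = 0 has moves stopped
Reachable graph of Q (6 states):
  n0 = b.a.b.b.a.0 has moves -b-> n1
  n1 = a.b.b.a.0 has moves -a-> n2
  n2 = b.b.a.0 has moves -b-> n3
  n3 = b.a.0 has moves -b-> n4
  n4 = a.0 has moves -a-> n5
  n5 = 0 has moves stopped
Coarsest stable partition (strong bisimilarity classes):
  B0 = {m0}
  B1 = {m1}
  B2 = {m2}
  B3 = {m3, n3}
  B4 = {m4, n4}
  B5 = {m5, n5}
  B6 = {n0}
  B7 = {n1}
  B8 = {n2}
m0 ∈ B0, n0 ∈ B6 → different blocks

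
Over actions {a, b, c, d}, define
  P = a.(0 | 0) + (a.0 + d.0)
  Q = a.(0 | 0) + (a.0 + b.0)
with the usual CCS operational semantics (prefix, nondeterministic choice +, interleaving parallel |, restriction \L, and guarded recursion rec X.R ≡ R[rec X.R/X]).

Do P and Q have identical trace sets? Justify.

trace-distinct — witness ⟨d⟩

P's transition system — 3 states:
  s0 = a.(0 | 0) + (a.0 + d.0) :: =a=> s1, =a=> s2, =d=> s1
  s1 = 0 :: (no moves)
  s2 = 0 | 0 :: (no moves)
Q's transition system — 3 states:
  t0 = a.(0 | 0) + (a.0 + b.0) :: =a=> t1, =a=> t2, =b=> t1
  t1 = 0 :: (no moves)
  t2 = 0 | 0 :: (no moves)
Trace ⟨d⟩ through P, begin at {s0}:
  after d @ step 1: {s1}
  ✓ P
Trace ⟨d⟩ through Q, begin at {t0}:
  after d @ step 1: no successor for Q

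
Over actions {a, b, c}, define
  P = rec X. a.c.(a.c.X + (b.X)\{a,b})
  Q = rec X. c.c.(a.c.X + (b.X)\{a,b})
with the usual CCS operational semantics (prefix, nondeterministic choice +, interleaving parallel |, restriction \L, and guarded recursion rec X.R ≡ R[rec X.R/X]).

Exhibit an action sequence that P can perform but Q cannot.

LTS(P): 4 reachable states
  p0 = rec X. a.c.(a.c.X + (b.X)\{a,b}) → =a=> p1
  p1 = c.(a.c.(rec X. a.c.(a.c.X + (b.X)\{a,b})) + (b.(rec X. a.c.(a.c.X + (b.X)\{a,b})))\{a,b}) → =c=> p2
  p2 = a.c.(rec X. a.c.(a.c.X + (b.X)\{a,b})) + (b.(rec X. a.c.(a.c.X + (b.X)\{a,b})))\{a,b} → =a=> p3
  p3 = c.(rec X. a.c.(a.c.X + (b.X)\{a,b})) → =c=> p0
LTS(Q): 4 reachable states
  q0 = rec X. c.c.(a.c.X + (b.X)\{a,b}) → =c=> q1
  q1 = c.(a.c.(rec X. c.c.(a.c.X + (b.X)\{a,b})) + (b.(rec X. c.c.(a.c.X + (b.X)\{a,b})))\{a,b}) → =c=> q2
  q2 = a.c.(rec X. c.c.(a.c.X + (b.X)\{a,b})) + (b.(rec X. c.c.(a.c.X + (b.X)\{a,b})))\{a,b} → =a=> q3
  q3 = c.(rec X. c.c.(a.c.X + (b.X)\{a,b})) → =c=> q0
Run σ = ⟨a⟩ on P: start {p0}
  after a @ step 1: {p1}
  — P admits the full trace.
Run σ = ⟨a⟩ on Q: start {q0}
  after a @ step 1: no successor for Q

a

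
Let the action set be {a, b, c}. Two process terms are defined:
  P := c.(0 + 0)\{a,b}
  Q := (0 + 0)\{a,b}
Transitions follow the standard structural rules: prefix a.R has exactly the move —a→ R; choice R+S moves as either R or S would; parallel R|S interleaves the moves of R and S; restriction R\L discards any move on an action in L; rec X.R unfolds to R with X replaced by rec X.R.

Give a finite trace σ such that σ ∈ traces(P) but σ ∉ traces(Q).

c

Reachable graph of P (2 states):
  p0 = c.(0 + 0)\{a,b} :: --c--▸ p1
  p1 = (0 + 0)\{a,b} :: ·
Reachable graph of Q (1 states):
  q0 = (0 + 0)\{a,b} :: ·
Executing c from P (initial set {p0}):
  step 1 (c): {p1}
  ✓ P
Executing c from Q (initial set {q0}):
  step 1 (c): no successor for Q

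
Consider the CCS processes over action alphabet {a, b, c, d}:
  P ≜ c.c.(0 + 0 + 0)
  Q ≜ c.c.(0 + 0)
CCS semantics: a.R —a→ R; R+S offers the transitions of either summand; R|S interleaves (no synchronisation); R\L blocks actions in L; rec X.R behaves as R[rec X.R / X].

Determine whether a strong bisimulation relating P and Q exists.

P's transition system — 3 states:
  p0 = c.c.(0 + 0 + 0) → --c--▸ p1
  p1 = c.(0 + 0 + 0) → --c--▸ p2
  p2 = 0 + 0 + 0 → ·
Q's transition system — 3 states:
  q0 = c.c.(0 + 0) → --c--▸ q1
  q1 = c.(0 + 0) → --c--▸ q2
  q2 = 0 + 0 → ·
Coarsest stable partition (strong bisimilarity classes):
  B0 = {p0, q0}
  B1 = {p1, q1}
  B2 = {p2, q2}
p0 ∈ B0, q0 ∈ B0 → same block

P ~ Q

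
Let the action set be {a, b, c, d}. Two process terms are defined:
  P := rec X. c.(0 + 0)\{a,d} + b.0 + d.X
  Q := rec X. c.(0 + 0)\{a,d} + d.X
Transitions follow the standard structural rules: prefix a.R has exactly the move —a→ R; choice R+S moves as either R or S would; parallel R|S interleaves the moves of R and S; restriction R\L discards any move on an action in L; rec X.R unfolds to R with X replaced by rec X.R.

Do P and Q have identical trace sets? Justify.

traces(P) ≠ traces(Q) — witness ⟨b⟩

LTS(P): 3 reachable states
  u0 = rec X. c.(0 + 0)\{a,d} + b.0 + d.X → ··b··> u1, ··c··> u2, ··d··> u0
  u1 = 0 → (no moves)
  u2 = (0 + 0)\{a,d} → (no moves)
LTS(Q): 2 reachable states
  v0 = rec X. c.(0 + 0)\{a,d} + d.X → ··c··> v1, ··d··> v0
  v1 = (0 + 0)\{a,d} → (no moves)
Executing b from P (initial set {u0}):
  after b @ step 1: {u1}
  ✓ P
Executing b from Q (initial set {v0}):
  after b @ step 1: ∅ (Q stuck)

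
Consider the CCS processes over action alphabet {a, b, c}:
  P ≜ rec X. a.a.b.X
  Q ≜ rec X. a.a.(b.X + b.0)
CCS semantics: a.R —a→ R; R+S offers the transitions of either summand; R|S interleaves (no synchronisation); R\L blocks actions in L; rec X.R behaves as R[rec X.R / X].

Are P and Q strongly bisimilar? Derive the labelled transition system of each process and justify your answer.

P ≁ Q

Reachable graph of P (3 states):
  s0 = rec X. a.a.b.X ⊢ =a=> s1
  s1 = a.b.(rec X. a.a.b.X) ⊢ =a=> s2
  s2 = b.(rec X. a.a.b.X) ⊢ =b=> s0
Reachable graph of Q (4 states):
  t0 = rec X. a.a.(b.X + b.0) ⊢ =a=> t1
  t1 = a.(b.(rec X. a.a.(b.X + b.0)) + b.0) ⊢ =a=> t2
  t2 = b.(rec X. a.a.(b.X + b.0)) + b.0 ⊢ =b=> t0, =b=> t3
  t3 = 0 ⊢ (no moves)
Coarsest stable partition (strong bisimilarity classes):
  B0 = {s0}
  B1 = {s1}
  B2 = {s2}
  B3 = {t0}
  B4 = {t1}
  B5 = {t2}
  B6 = {t3}
s0 ∈ B0, t0 ∈ B3 → different blocks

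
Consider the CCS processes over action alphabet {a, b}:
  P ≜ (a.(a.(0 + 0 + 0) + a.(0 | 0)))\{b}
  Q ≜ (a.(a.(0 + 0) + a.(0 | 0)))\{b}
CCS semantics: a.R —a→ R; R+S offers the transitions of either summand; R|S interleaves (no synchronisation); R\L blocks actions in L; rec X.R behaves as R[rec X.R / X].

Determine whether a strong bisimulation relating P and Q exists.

Reachable graph of P (4 states):
  s0 = (a.(a.(0 + 0 + 0) + a.(0 | 0)))\{b} :: -a-> s1
  s1 = (a.(0 + 0 + 0) + a.(0 | 0))\{b} :: -a-> s2, -a-> s3
  s2 = (0 + 0 + 0)\{b} :: ∅
  s3 = (0 | 0)\{b} :: ∅
Reachable graph of Q (4 states):
  t0 = (a.(a.(0 + 0) + a.(0 | 0)))\{b} :: -a-> t1
  t1 = (a.(0 + 0) + a.(0 | 0))\{b} :: -a-> t2, -a-> t3
  t2 = (0 + 0)\{b} :: ∅
  t3 = (0 | 0)\{b} :: ∅
Partition-refinement fixed point:
  B0 = {s0, t0}
  B1 = {s1, t1}
  B2 = {s2, s3, t2, t3}
s0 ∈ B0, t0 ∈ B0 → same block

bisimilar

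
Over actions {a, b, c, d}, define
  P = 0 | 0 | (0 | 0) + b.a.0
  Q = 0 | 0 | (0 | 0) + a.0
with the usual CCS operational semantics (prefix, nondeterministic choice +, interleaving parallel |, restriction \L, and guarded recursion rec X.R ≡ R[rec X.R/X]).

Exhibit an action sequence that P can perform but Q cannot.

b

P's transition system — 3 states:
  u0 = 0 | 0 | (0 | 0) + b.a.0 :: ··b··> u1
  u1 = a.0 :: ··a··> u2
  u2 = 0 :: stopped
Q's transition system — 2 states:
  v0 = 0 | 0 | (0 | 0) + a.0 :: ··a··> v1
  v1 = 0 :: stopped
Run σ = ⟨b⟩ on P: start {u0}
  [1] b ⇒ {u1}
  P completes σ.
Run σ = ⟨b⟩ on Q: start {v0}
  [1] b ⇒ no successor for Q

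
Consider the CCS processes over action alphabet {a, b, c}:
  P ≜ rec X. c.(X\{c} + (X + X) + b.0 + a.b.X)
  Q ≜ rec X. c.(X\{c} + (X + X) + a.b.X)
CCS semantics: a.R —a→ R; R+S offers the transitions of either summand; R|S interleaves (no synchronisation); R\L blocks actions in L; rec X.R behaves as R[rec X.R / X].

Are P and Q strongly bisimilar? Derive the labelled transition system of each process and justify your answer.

LTS(P): 4 reachable states
  s0 = rec X. c.(X\{c} + (X + X) + b.0 + a.b.X) has moves —c→ s1
  s1 = (rec X. c.(X\{c} + (X + X) + b.0 + a.b.X))\{c} + ((rec X. c.(X\{c} + (X + X) + b.0 + a.b.X)) + (rec X. c.(X\{c} + (X + X) + b.0 + a.b.X))) + b.0 + a.b.(rec X. c.(X\{c} + (X + X) + b.0 + a.b.X)) has moves —a→ s2, —b→ s3, —c→ s1
  s2 = b.(rec X. c.(X\{c} + (X + X) + b.0 + a.b.X)) has moves —b→ s0
  s3 = 0 has moves stopped
LTS(Q): 3 reachable states
  t0 = rec X. c.(X\{c} + (X + X) + a.b.X) has moves —c→ t1
  t1 = (rec X. c.(X\{c} + (X + X) + a.b.X))\{c} + ((rec X. c.(X\{c} + (X + X) + a.b.X)) + (rec X. c.(X\{c} + (X + X) + a.b.X))) + a.b.(rec X. c.(X\{c} + (X + X) + a.b.X)) has moves —a→ t2, —c→ t1
  t2 = b.(rec X. c.(X\{c} + (X + X) + a.b.X)) has moves —b→ t0
Bisimilarity quotient blocks:
  B0 = {s0}
  B1 = {s1}
  B2 = {s2}
  B3 = {s3}
  B4 = {t0}
  B5 = {t1}
  B6 = {t2}
s0 ∈ B0, t0 ∈ B4 → different blocks

not bisimilar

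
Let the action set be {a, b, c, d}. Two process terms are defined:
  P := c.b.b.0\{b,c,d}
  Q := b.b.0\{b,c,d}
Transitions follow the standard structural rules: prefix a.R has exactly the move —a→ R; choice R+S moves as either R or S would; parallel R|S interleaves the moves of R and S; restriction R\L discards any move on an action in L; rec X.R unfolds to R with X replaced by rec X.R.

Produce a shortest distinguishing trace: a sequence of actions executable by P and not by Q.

c

Reachable graph of P (4 states):
  u0 = c.b.b.0\{b,c,d} → ··c··> u1
  u1 = b.b.0\{b,c,d} → ··b··> u2
  u2 = b.0\{b,c,d} → ··b··> u3
  u3 = 0\{b,c,d} → (no moves)
Reachable graph of Q (3 states):
  v0 = b.b.0\{b,c,d} → ··b··> v1
  v1 = b.0\{b,c,d} → ··b··> v2
  v2 = 0\{b,c,d} → (no moves)
Trace ⟨c⟩ through P, begin at {u0}:
  [1] c ⇒ {u1}
  P completes σ.
Trace ⟨c⟩ through Q, begin at {v0}:
  [1] c ⇒ ∅  — Q cannot continue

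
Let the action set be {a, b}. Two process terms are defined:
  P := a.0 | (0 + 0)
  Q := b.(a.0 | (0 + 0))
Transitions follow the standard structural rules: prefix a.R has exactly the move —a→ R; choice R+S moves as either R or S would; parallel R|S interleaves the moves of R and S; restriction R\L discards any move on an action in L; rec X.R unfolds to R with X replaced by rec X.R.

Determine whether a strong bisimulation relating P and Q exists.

NO

LTS(P): 2 reachable states
  p0 = a.0 | (0 + 0) :: -a-> p1
  p1 = 0 | (0 + 0) :: ·
LTS(Q): 3 reachable states
  q0 = b.(a.0 | (0 + 0)) :: -b-> q1
  q1 = a.0 | (0 + 0) :: -a-> q2
  q2 = 0 | (0 + 0) :: ·
Partition-refinement fixed point:
  B0 = {p0, q1}
  B1 = {p1, q2}
  B2 = {q0}
p0 ∈ B0, q0 ∈ B2 → different blocks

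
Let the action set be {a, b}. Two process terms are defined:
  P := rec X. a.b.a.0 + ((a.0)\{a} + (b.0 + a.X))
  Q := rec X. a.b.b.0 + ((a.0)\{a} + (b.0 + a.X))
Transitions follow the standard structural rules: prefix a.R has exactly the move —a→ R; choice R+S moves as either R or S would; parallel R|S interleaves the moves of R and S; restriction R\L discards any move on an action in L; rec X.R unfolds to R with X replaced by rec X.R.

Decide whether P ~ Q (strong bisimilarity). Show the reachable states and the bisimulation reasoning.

P's transition system — 4 states:
  p0 = rec X. a.b.a.0 + ((a.0)\{a} + (b.0 + a.X)) → --a--▸ p0, --a--▸ p1, --b--▸ p2
  p1 = b.a.0 → --b--▸ p3
  p2 = 0 → deadlocked
  p3 = a.0 → --a--▸ p2
Q's transition system — 4 states:
  q0 = rec X. a.b.b.0 + ((a.0)\{a} + (b.0 + a.X)) → --a--▸ q0, --a--▸ q1, --b--▸ q2
  q1 = b.b.0 → --b--▸ q3
  q2 = 0 → deadlocked
  q3 = b.0 → --b--▸ q2
Coarsest stable partition (strong bisimilarity classes):
  B0 = {p0}
  B1 = {p2, q2}
  B2 = {p1}
  B3 = {p3}
  B4 = {q0}
  B5 = {q1}
  B6 = {q3}
p0 ∈ B0, q0 ∈ B4 → different blocks

NO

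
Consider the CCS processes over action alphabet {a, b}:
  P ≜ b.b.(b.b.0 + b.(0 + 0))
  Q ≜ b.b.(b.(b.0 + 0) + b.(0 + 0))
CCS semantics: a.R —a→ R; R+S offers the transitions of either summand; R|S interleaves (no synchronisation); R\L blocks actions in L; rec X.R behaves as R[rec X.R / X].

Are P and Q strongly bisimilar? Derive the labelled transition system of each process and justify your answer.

P's transition system — 6 states:
  m0 = b.b.(b.b.0 + b.(0 + 0)) has moves ··b··> m1
  m1 = b.(b.b.0 + b.(0 + 0)) has moves ··b··> m2
  m2 = b.b.0 + b.(0 + 0) has moves ··b··> m3, ··b··> m4
  m3 = 0 + 0 has moves ·
  m4 = b.0 has moves ··b··> m5
  m5 = 0 has moves ·
Q's transition system — 6 states:
  n0 = b.b.(b.(b.0 + 0) + b.(0 + 0)) has moves ··b··> n1
  n1 = b.(b.(b.0 + 0) + b.(0 + 0)) has moves ··b··> n2
  n2 = b.(b.0 + 0) + b.(0 + 0) has moves ··b··> n3, ··b··> n4
  n3 = 0 + 0 has moves ·
  n4 = b.0 + 0 has moves ··b··> n5
  n5 = 0 has moves ·
Partition-refinement fixed point:
  B0 = {m0, n0}
  B1 = {m1, n1}
  B2 = {m2, n2}
  B3 = {m3, m5, n3, n5}
  B4 = {m4, n4}
m0 ∈ B0, n0 ∈ B0 → same block

bisimilar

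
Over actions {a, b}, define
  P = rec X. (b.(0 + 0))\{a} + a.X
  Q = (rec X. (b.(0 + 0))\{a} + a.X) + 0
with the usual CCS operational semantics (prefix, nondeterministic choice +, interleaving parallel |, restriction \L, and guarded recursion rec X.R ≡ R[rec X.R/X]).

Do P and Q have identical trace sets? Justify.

Reachable graph of P (2 states):
  p0 = rec X. (b.(0 + 0))\{a} + a.X has moves -a-> p0, -b-> p1
  p1 = (0 + 0)\{a} has moves deadlocked
Reachable graph of Q (3 states):
  q0 = (rec X. (b.(0 + 0))\{a} + a.X) + 0 has moves -a-> q1, -b-> q2
  q1 = rec X. (b.(0 + 0))\{a} + a.X has moves -a-> q1, -b-> q2
  q2 = (0 + 0)\{a} has moves deadlocked
Bisimilarity quotient blocks:
  B0 = {p0, q0, q1}
  B1 = {p1, q2}
p0 ∈ B0, q0 ∈ B0 → same block
Bisimilar ⇒ trace-equivalent.

YES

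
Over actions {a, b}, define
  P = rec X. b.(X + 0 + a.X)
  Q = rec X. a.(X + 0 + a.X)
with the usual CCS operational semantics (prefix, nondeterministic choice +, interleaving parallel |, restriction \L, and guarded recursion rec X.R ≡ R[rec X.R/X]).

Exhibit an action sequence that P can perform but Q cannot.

b

P's transition system — 2 states:
  p0 = rec X. b.(X + 0 + a.X) → =b=> p1
  p1 = (rec X. b.(X + 0 + a.X)) + 0 + a.(rec X. b.(X + 0 + a.X)) → =a=> p0, =b=> p1
Q's transition system — 2 states:
  q0 = rec X. a.(X + 0 + a.X) → =a=> q1
  q1 = (rec X. a.(X + 0 + a.X)) + 0 + a.(rec X. a.(X + 0 + a.X)) → =a=> q0, =a=> q1
Trace ⟨b⟩ through P, begin at {p0}:
  after b @ step 1: {p1}
  P completes σ.
Trace ⟨b⟩ through Q, begin at {q0}:
  after b @ step 1: no successor for Q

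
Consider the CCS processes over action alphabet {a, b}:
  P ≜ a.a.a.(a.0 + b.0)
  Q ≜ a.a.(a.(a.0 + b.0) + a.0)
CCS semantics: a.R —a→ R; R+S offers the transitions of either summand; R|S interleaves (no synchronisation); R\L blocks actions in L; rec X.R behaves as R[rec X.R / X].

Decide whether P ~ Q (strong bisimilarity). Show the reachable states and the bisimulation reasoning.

NO

P's transition system — 5 states:
  s0 = a.a.a.(a.0 + b.0) has moves --a--▸ s1
  s1 = a.a.(a.0 + b.0) has moves --a--▸ s2
  s2 = a.(a.0 + b.0) has moves --a--▸ s3
  s3 = a.0 + b.0 has moves --a--▸ s4, --b--▸ s4
  s4 = 0 has moves stopped
Q's transition system — 5 states:
  t0 = a.a.(a.(a.0 + b.0) + a.0) has moves --a--▸ t1
  t1 = a.(a.(a.0 + b.0) + a.0) has moves --a--▸ t2
  t2 = a.(a.0 + b.0) + a.0 has moves --a--▸ t3, --a--▸ t4
  t3 = 0 has moves stopped
  t4 = a.0 + b.0 has moves --a--▸ t3, --b--▸ t3
Bisimilarity quotient blocks:
  B0 = {s0}
  B1 = {s1}
  B2 = {s2}
  B3 = {s3, t4}
  B4 = {s4, t3}
  B5 = {t0}
  B6 = {t1}
  B7 = {t2}
s0 ∈ B0, t0 ∈ B5 → different blocks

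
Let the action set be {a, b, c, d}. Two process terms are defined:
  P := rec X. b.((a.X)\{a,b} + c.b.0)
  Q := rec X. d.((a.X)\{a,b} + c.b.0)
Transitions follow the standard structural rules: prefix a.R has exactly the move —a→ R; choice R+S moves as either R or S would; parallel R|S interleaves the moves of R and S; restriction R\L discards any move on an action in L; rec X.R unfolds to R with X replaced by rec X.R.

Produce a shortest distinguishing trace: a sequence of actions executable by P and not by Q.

b

Reachable graph of P (4 states):
  u0 = rec X. b.((a.X)\{a,b} + c.b.0) has moves —b→ u1
  u1 = (a.(rec X. b.((a.X)\{a,b} + c.b.0)))\{a,b} + c.b.0 has moves —c→ u2
  u2 = b.0 has moves —b→ u3
  u3 = 0 has moves (no moves)
Reachable graph of Q (4 states):
  v0 = rec X. d.((a.X)\{a,b} + c.b.0) has moves —d→ v1
  v1 = (a.(rec X. d.((a.X)\{a,b} + c.b.0)))\{a,b} + c.b.0 has moves —c→ v2
  v2 = b.0 has moves —b→ v3
  v3 = 0 has moves (no moves)
Executing b from P (initial set {u0}):
  after b @ step 1: {u1}
  — P admits the full trace.
Executing b from Q (initial set {v0}):
  after b @ step 1: ∅  — Q cannot continue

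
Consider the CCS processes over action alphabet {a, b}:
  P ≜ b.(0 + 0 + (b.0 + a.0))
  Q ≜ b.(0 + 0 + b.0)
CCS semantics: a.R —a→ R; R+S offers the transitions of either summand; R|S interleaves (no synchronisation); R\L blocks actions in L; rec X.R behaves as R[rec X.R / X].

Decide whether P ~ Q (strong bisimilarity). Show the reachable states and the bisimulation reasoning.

not bisimilar

P's transition system — 3 states:
  u0 = b.(0 + 0 + (b.0 + a.0)) | -b-> u1
  u1 = 0 + 0 + (b.0 + a.0) | -a-> u2, -b-> u2
  u2 = 0 | ·
Q's transition system — 3 states:
  v0 = b.(0 + 0 + b.0) | -b-> v1
  v1 = 0 + 0 + b.0 | -b-> v2
  v2 = 0 | ·
Bisimilarity quotient blocks:
  B0 = {u0}
  B1 = {u1}
  B2 = {u2, v2}
  B3 = {v0}
  B4 = {v1}
u0 ∈ B0, v0 ∈ B3 → different blocks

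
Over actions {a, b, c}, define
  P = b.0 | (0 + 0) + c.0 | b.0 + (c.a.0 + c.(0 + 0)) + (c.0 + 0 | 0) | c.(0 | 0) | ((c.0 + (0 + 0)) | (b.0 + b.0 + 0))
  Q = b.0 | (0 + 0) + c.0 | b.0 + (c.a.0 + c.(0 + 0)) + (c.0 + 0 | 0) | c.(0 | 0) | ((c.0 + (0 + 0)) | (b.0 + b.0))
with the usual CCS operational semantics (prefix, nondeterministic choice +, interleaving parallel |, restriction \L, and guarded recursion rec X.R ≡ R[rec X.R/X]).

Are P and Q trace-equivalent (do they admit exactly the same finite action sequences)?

YES

Reachable graph of P (23 states):
  m0 = b.0 | (0 + 0) + c.0 | b.0 + (c.a.0 + c.(0 + 0)) + (c.0 + 0 | 0) | c.(0 | 0) | ((c.0 + (0 + 0)) | (b.0 + b.0 + 0)) has moves -b-> m1, -b-> m2, -b-> m3, -c-> m4, -c-> m5, -c-> m6, -c-> m7, -c-> m8, -c-> m9
  m1 = (c.0 + 0 | 0) | c.(0 | 0) | ((c.0 + (0 + 0)) | 0) has moves -c-> m10, -c-> m11, -c-> m12
  m2 = 0 | (0 + 0) has moves stopped
  m3 = c.0 | 0 has moves -c-> m13
  m4 = (c.0 + 0 | 0) | (0 | 0) | ((c.0 + (0 + 0)) | (b.0 + b.0 + 0)) has moves -b-> m10, -c-> m14, -c-> m15
  m5 = (c.0 + 0 | 0) | c.(0 | 0) | (0 | (b.0 + b.0 + 0)) has moves -b-> m11, -c-> m14, -c-> m16
  m6 = 0 + 0 has moves stopped
  m7 = 0 | b.0 has moves -b-> m13
  m8 = 0 | c.(0 | 0) | ((c.0 + (0 + 0)) | (b.0 + b.0 + 0)) has moves -b-> m12, -c-> m15, -c-> m16
  m9 = a.0 has moves -a-> m17
  m10 = (c.0 + 0 | 0) | (0 | 0) | ((c.0 + (0 + 0)) | 0) has moves -c-> m18, -c-> m19
  m11 = (c.0 + 0 | 0) | c.(0 | 0) | (0 | 0) has moves -c-> m18, -c-> m20
  m12 = 0 | c.(0 | 0) | ((c.0 + (0 + 0)) | 0) has moves -c-> m19, -c-> m20
  m13 = 0 | 0 has moves stopped
  m14 = (c.0 + 0 | 0) | (0 | 0) | (0 | (b.0 + b.0 + 0)) has moves -b-> m18, -c-> m21
  m15 = 0 | (0 | 0) | ((c.0 + (0 + 0)) | (b.0 + b.0 + 0)) has moves -b-> m19, -c-> m21
  m16 = 0 | c.(0 | 0) | (0 | (b.0 + b.0 + 0)) has moves -b-> m20, -c-> m21
  m17 = 0 has moves stopped
  m18 = (c.0 + 0 | 0) | (0 | 0) | (0 | 0) has moves -c-> m22
  m19 = 0 | (0 | 0) | ((c.0 + (0 + 0)) | 0) has moves -c-> m22
  m20 = 0 | c.(0 | 0) | (0 | 0) has moves -c-> m22
  m21 = 0 | (0 | 0) | (0 | (b.0 + b.0 + 0)) has moves -b-> m22
  m22 = 0 | (0 | 0) | (0 | 0) has moves stopped
Reachable graph of Q (23 states):
  n0 = b.0 | (0 + 0) + c.0 | b.0 + (c.a.0 + c.(0 + 0)) + (c.0 + 0 | 0) | c.(0 | 0) | ((c.0 + (0 + 0)) | (b.0 + b.0)) has moves -b-> n1, -b-> n2, -b-> n3, -c-> n4, -c-> n5, -c-> n6, -c-> n7, -c-> n8, -c-> n9
  n1 = (c.0 + 0 | 0) | c.(0 | 0) | ((c.0 + (0 + 0)) | 0) has moves -c-> n10, -c-> n11, -c-> n12
  n2 = 0 | (0 + 0) has moves stopped
  n3 = c.0 | 0 has moves -c-> n13
  n4 = (c.0 + 0 | 0) | (0 | 0) | ((c.0 + (0 + 0)) | (b.0 + b.0)) has moves -b-> n10, -c-> n14, -c-> n15
  n5 = (c.0 + 0 | 0) | c.(0 | 0) | (0 | (b.0 + b.0)) has moves -b-> n11, -c-> n14, -c-> n16
  n6 = 0 + 0 has moves stopped
  n7 = 0 | b.0 has moves -b-> n13
  n8 = 0 | c.(0 | 0) | ((c.0 + (0 + 0)) | (b.0 + b.0)) has moves -b-> n12, -c-> n15, -c-> n16
  n9 = a.0 has moves -a-> n17
  n10 = (c.0 + 0 | 0) | (0 | 0) | ((c.0 + (0 + 0)) | 0) has moves -c-> n18, -c-> n19
  n11 = (c.0 + 0 | 0) | c.(0 | 0) | (0 | 0) has moves -c-> n18, -c-> n20
  n12 = 0 | c.(0 | 0) | ((c.0 + (0 + 0)) | 0) has moves -c-> n19, -c-> n20
  n13 = 0 | 0 has moves stopped
  n14 = (c.0 + 0 | 0) | (0 | 0) | (0 | (b.0 + b.0)) has moves -b-> n18, -c-> n21
  n15 = 0 | (0 | 0) | ((c.0 + (0 + 0)) | (b.0 + b.0)) has moves -b-> n19, -c-> n21
  n16 = 0 | c.(0 | 0) | (0 | (b.0 + b.0)) has moves -b-> n20, -c-> n21
  n17 = 0 has moves stopped
  n18 = (c.0 + 0 | 0) | (0 | 0) | (0 | 0) has moves -c-> n22
  n19 = 0 | (0 | 0) | ((c.0 + (0 + 0)) | 0) has moves -c-> n22
  n20 = 0 | c.(0 | 0) | (0 | 0) has moves -c-> n22
  n21 = 0 | (0 | 0) | (0 | (b.0 + b.0)) has moves -b-> n22
  n22 = 0 | (0 | 0) | (0 | 0) has moves stopped
Coarsest stable partition (strong bisimilarity classes):
  B0 = {m0, n0}
  B1 = {m4, m5, m8, n4, n5, n8}
  B2 = {m10, m11, m12, n10, n11, n12}
  B3 = {m18, m19, m20, m3, n18, n19, n20, n3}
  B4 = {m13, m17, m2, m22, m6, n13, n17, n2, n22, n6}
  B5 = {m14, m15, m16, n14, n15, n16}
  B6 = {m21, m7, n21, n7}
  B7 = {m9, n9}
  B8 = {m1, n1}
m0 ∈ B0, n0 ∈ B0 → same block
Bisimilar ⇒ trace-equivalent.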